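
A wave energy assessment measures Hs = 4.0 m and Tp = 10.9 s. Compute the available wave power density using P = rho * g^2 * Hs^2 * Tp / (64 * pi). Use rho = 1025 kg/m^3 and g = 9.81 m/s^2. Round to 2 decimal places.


Apply wave power formula:
  g^2 = 9.81^2 = 96.2361
  Hs^2 = 4.0^2 = 16.0
  Numerator = rho * g^2 * Hs^2 * Tp = 1025 * 96.2361 * 16.0 * 10.9 = 17203165.24
  Denominator = 64 * pi = 201.0619
  P = 17203165.24 / 201.0619 = 85561.52 W/m

85561.52


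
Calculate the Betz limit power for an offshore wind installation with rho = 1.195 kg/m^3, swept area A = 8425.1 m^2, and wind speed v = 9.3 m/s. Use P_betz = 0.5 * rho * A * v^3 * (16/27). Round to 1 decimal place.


The Betz coefficient Cp_max = 16/27 = 0.5926
v^3 = 9.3^3 = 804.357
P_betz = 0.5 * rho * A * v^3 * Cp_max
P_betz = 0.5 * 1.195 * 8425.1 * 804.357 * 0.5926
P_betz = 2399485.0 W

2399485.0


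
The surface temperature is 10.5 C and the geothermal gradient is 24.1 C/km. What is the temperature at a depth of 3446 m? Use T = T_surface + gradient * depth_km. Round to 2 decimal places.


Convert depth to km: 3446 / 1000 = 3.446 km
Temperature increase = gradient * depth_km = 24.1 * 3.446 = 83.05 C
Temperature at depth = T_surface + delta_T = 10.5 + 83.05
T = 93.55 C

93.55


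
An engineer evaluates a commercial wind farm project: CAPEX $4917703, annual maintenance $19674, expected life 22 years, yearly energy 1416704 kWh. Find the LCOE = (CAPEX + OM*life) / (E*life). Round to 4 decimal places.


Total cost = CAPEX + OM * lifetime = 4917703 + 19674 * 22 = 4917703 + 432828 = 5350531
Total generation = annual * lifetime = 1416704 * 22 = 31167488 kWh
LCOE = 5350531 / 31167488
LCOE = 0.1717 $/kWh

0.1717


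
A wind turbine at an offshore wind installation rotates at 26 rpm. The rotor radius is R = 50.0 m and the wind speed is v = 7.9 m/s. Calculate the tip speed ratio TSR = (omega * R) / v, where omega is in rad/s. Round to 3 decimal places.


Convert rotational speed to rad/s:
  omega = 26 * 2 * pi / 60 = 2.7227 rad/s
Compute tip speed:
  v_tip = omega * R = 2.7227 * 50.0 = 136.136 m/s
Tip speed ratio:
  TSR = v_tip / v_wind = 136.136 / 7.9 = 17.232

17.232


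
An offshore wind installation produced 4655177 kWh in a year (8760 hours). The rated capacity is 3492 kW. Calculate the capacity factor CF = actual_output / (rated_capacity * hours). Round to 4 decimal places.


Capacity factor = actual output / maximum possible output
Maximum possible = rated * hours = 3492 * 8760 = 30589920 kWh
CF = 4655177 / 30589920
CF = 0.1522

0.1522


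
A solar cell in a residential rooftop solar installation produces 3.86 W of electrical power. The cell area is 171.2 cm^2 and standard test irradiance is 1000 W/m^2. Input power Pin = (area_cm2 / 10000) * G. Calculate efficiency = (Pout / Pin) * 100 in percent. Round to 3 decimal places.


First compute the input power:
  Pin = area_cm2 / 10000 * G = 171.2 / 10000 * 1000 = 17.12 W
Then compute efficiency:
  Efficiency = (Pout / Pin) * 100 = (3.86 / 17.12) * 100
  Efficiency = 22.547%

22.547


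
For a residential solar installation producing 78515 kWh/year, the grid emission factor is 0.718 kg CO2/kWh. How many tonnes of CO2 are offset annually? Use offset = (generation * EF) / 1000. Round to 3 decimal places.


CO2 offset in kg = generation * emission_factor
CO2 offset = 78515 * 0.718 = 56373.77 kg
Convert to tonnes:
  CO2 offset = 56373.77 / 1000 = 56.374 tonnes

56.374


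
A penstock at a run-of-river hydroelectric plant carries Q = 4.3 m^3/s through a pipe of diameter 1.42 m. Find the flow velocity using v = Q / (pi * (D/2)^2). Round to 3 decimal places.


Compute pipe cross-sectional area:
  A = pi * (D/2)^2 = pi * (1.42/2)^2 = 1.5837 m^2
Calculate velocity:
  v = Q / A = 4.3 / 1.5837
  v = 2.715 m/s

2.715


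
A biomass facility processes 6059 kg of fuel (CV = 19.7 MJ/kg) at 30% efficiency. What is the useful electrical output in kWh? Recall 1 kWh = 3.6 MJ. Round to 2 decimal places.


Total energy = mass * CV = 6059 * 19.7 = 119362.3 MJ
Useful energy = total * eta = 119362.3 * 0.3 = 35808.69 MJ
Convert to kWh: 35808.69 / 3.6
Useful energy = 9946.86 kWh

9946.86


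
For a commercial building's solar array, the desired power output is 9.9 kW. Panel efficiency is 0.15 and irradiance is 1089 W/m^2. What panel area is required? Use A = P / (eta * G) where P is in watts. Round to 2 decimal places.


Convert target power to watts: P = 9.9 * 1000 = 9900.0 W
Compute denominator: eta * G = 0.15 * 1089 = 163.35
Required area A = P / (eta * G) = 9900.0 / 163.35
A = 60.61 m^2

60.61


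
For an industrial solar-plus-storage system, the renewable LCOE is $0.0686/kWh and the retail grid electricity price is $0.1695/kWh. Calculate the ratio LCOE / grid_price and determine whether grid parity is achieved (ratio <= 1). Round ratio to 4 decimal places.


Compare LCOE to grid price:
  LCOE = $0.0686/kWh, Grid price = $0.1695/kWh
  Ratio = LCOE / grid_price = 0.0686 / 0.1695 = 0.4047
  Grid parity achieved (ratio <= 1)? yes

0.4047


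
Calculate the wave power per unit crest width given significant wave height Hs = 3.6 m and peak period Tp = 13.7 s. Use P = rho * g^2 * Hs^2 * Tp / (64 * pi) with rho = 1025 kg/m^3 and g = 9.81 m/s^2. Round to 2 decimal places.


Apply wave power formula:
  g^2 = 9.81^2 = 96.2361
  Hs^2 = 3.6^2 = 12.96
  Numerator = rho * g^2 * Hs^2 * Tp = 1025 * 96.2361 * 12.96 * 13.7 = 17514084.83
  Denominator = 64 * pi = 201.0619
  P = 17514084.83 / 201.0619 = 87107.91 W/m

87107.91


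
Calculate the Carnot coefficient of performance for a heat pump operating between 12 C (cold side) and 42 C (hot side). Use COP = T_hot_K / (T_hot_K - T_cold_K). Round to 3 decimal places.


Convert to Kelvin:
  T_hot = 42 + 273.15 = 315.15 K
  T_cold = 12 + 273.15 = 285.15 K
Apply Carnot COP formula:
  COP = T_hot_K / (T_hot_K - T_cold_K) = 315.15 / 30.0
  COP = 10.505

10.505


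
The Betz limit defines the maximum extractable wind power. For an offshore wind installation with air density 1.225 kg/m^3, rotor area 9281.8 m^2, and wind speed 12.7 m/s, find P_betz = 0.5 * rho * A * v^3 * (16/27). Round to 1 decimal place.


The Betz coefficient Cp_max = 16/27 = 0.5926
v^3 = 12.7^3 = 2048.383
P_betz = 0.5 * rho * A * v^3 * Cp_max
P_betz = 0.5 * 1.225 * 9281.8 * 2048.383 * 0.5926
P_betz = 6900899.1 W

6900899.1


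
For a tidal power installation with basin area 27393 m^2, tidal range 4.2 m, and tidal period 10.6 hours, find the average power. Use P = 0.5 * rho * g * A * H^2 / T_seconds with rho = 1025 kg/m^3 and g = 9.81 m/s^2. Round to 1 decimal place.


Convert period to seconds: T = 10.6 * 3600 = 38160.0 s
H^2 = 4.2^2 = 17.64
P = 0.5 * rho * g * A * H^2 / T
P = 0.5 * 1025 * 9.81 * 27393 * 17.64 / 38160.0
P = 63663.8 W

63663.8


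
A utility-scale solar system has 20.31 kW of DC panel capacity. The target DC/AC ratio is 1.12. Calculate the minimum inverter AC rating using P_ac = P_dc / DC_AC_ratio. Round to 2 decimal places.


The inverter AC capacity is determined by the DC/AC ratio.
Given: P_dc = 20.31 kW, DC/AC ratio = 1.12
P_ac = P_dc / ratio = 20.31 / 1.12
P_ac = 18.13 kW

18.13


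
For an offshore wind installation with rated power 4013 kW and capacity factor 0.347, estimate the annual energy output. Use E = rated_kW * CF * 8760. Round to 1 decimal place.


Annual energy = rated_kW * capacity_factor * hours_per_year
Given: P_rated = 4013 kW, CF = 0.347, hours = 8760
E = 4013 * 0.347 * 8760
E = 12198396.4 kWh

12198396.4


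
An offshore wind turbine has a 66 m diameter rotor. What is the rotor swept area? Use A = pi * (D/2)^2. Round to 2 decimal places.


Compute the rotor radius:
  r = D / 2 = 66 / 2 = 33.0 m
Calculate swept area:
  A = pi * r^2 = pi * 33.0^2
  A = 3421.19 m^2

3421.19


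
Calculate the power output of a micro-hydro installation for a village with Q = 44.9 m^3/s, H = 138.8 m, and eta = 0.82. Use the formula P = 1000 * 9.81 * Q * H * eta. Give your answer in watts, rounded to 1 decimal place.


Apply the hydropower formula P = rho * g * Q * H * eta
rho * g = 1000 * 9.81 = 9810.0
P = 9810.0 * 44.9 * 138.8 * 0.82
P = 50132419.7 W

50132419.7


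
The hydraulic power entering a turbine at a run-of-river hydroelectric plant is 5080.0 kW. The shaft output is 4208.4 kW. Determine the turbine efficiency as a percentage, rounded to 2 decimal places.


Turbine efficiency = (output power / input power) * 100
eta = (4208.4 / 5080.0) * 100
eta = 82.84%

82.84


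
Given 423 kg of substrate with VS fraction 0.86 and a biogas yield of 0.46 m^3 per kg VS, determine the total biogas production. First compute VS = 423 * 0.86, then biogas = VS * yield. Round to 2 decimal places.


Compute volatile solids:
  VS = mass * VS_fraction = 423 * 0.86 = 363.78 kg
Calculate biogas volume:
  Biogas = VS * specific_yield = 363.78 * 0.46
  Biogas = 167.34 m^3

167.34


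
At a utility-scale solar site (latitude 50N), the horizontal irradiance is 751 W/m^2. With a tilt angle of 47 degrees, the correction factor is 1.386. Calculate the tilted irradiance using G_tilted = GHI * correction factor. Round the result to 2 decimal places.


Identify the given values:
  GHI = 751 W/m^2, tilt correction factor = 1.386
Apply the formula G_tilted = GHI * factor:
  G_tilted = 751 * 1.386
  G_tilted = 1040.89 W/m^2

1040.89


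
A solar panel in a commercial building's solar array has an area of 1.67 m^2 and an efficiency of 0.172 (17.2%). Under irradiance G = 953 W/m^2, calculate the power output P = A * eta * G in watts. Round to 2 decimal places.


Use the solar power formula P = A * eta * G.
Given: A = 1.67 m^2, eta = 0.172, G = 953 W/m^2
P = 1.67 * 0.172 * 953
P = 273.74 W

273.74


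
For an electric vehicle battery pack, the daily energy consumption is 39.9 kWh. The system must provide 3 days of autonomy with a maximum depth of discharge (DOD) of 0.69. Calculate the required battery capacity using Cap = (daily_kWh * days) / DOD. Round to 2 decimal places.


Total energy needed = daily * days = 39.9 * 3 = 119.7 kWh
Account for depth of discharge:
  Cap = total_energy / DOD = 119.7 / 0.69
  Cap = 173.48 kWh

173.48


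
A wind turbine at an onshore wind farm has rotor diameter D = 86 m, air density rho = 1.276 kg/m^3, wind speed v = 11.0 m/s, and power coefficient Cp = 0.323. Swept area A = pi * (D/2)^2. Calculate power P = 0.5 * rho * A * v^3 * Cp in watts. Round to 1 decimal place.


Step 1 -- Compute swept area:
  A = pi * (D/2)^2 = pi * (86/2)^2 = 5808.8 m^2
Step 2 -- Apply wind power equation:
  P = 0.5 * rho * A * v^3 * Cp
  v^3 = 11.0^3 = 1331.0
  P = 0.5 * 1.276 * 5808.8 * 1331.0 * 0.323
  P = 1593265.1 W

1593265.1


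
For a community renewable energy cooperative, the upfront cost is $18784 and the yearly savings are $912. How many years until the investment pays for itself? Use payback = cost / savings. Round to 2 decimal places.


Simple payback period = initial cost / annual savings
Payback = 18784 / 912
Payback = 20.60 years

20.60


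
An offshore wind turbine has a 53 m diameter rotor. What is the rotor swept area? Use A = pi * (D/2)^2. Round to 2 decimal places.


Compute the rotor radius:
  r = D / 2 = 53 / 2 = 26.5 m
Calculate swept area:
  A = pi * r^2 = pi * 26.5^2
  A = 2206.18 m^2

2206.18


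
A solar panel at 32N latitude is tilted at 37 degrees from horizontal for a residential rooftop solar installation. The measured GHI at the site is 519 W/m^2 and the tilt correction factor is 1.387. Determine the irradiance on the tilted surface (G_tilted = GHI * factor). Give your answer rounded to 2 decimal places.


Identify the given values:
  GHI = 519 W/m^2, tilt correction factor = 1.387
Apply the formula G_tilted = GHI * factor:
  G_tilted = 519 * 1.387
  G_tilted = 719.85 W/m^2

719.85


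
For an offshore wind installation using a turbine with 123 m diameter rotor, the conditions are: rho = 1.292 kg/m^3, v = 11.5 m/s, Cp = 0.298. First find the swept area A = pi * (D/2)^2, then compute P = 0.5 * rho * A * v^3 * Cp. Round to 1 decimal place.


Step 1 -- Compute swept area:
  A = pi * (D/2)^2 = pi * (123/2)^2 = 11882.29 m^2
Step 2 -- Apply wind power equation:
  P = 0.5 * rho * A * v^3 * Cp
  v^3 = 11.5^3 = 1520.875
  P = 0.5 * 1.292 * 11882.29 * 1520.875 * 0.298
  P = 3478903.7 W

3478903.7


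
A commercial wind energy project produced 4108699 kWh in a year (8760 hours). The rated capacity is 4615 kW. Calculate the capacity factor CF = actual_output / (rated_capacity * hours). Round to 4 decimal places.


Capacity factor = actual output / maximum possible output
Maximum possible = rated * hours = 4615 * 8760 = 40427400 kWh
CF = 4108699 / 40427400
CF = 0.1016

0.1016


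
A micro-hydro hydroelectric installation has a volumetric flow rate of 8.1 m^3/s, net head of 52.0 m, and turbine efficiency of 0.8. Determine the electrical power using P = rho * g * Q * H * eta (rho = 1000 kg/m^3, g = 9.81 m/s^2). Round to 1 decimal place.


Apply the hydropower formula P = rho * g * Q * H * eta
rho * g = 1000 * 9.81 = 9810.0
P = 9810.0 * 8.1 * 52.0 * 0.8
P = 3305577.6 W

3305577.6


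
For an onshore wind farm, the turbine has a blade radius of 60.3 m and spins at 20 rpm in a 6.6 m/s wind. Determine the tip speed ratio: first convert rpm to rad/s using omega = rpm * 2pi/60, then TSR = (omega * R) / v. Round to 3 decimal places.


Convert rotational speed to rad/s:
  omega = 20 * 2 * pi / 60 = 2.0944 rad/s
Compute tip speed:
  v_tip = omega * R = 2.0944 * 60.3 = 126.292 m/s
Tip speed ratio:
  TSR = v_tip / v_wind = 126.292 / 6.6 = 19.135

19.135


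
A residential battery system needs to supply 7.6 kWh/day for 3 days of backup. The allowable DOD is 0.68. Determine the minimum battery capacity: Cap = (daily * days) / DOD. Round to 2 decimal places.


Total energy needed = daily * days = 7.6 * 3 = 22.8 kWh
Account for depth of discharge:
  Cap = total_energy / DOD = 22.8 / 0.68
  Cap = 33.53 kWh

33.53


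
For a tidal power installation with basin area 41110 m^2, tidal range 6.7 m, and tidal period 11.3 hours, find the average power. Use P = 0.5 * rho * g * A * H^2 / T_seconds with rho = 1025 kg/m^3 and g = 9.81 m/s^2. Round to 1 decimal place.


Convert period to seconds: T = 11.3 * 3600 = 40680.0 s
H^2 = 6.7^2 = 44.89
P = 0.5 * rho * g * A * H^2 / T
P = 0.5 * 1025 * 9.81 * 41110 * 44.89 / 40680.0
P = 228075.7 W

228075.7


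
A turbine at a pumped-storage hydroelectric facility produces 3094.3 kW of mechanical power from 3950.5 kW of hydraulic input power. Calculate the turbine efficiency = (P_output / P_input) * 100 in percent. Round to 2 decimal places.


Turbine efficiency = (output power / input power) * 100
eta = (3094.3 / 3950.5) * 100
eta = 78.33%

78.33


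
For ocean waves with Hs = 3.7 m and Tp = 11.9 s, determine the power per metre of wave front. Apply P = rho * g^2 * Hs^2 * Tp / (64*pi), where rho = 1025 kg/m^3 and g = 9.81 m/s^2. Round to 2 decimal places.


Apply wave power formula:
  g^2 = 9.81^2 = 96.2361
  Hs^2 = 3.7^2 = 13.69
  Numerator = rho * g^2 * Hs^2 * Tp = 1025 * 96.2361 * 13.69 * 11.9 = 16069867.27
  Denominator = 64 * pi = 201.0619
  P = 16069867.27 / 201.0619 = 79924.96 W/m

79924.96


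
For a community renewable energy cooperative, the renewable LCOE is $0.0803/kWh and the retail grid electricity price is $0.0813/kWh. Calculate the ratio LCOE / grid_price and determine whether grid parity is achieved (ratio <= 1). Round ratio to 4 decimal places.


Compare LCOE to grid price:
  LCOE = $0.0803/kWh, Grid price = $0.0813/kWh
  Ratio = LCOE / grid_price = 0.0803 / 0.0813 = 0.9877
  Grid parity achieved (ratio <= 1)? yes

0.9877


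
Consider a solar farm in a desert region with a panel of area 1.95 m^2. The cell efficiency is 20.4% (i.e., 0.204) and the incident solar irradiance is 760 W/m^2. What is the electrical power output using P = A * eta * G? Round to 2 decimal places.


Use the solar power formula P = A * eta * G.
Given: A = 1.95 m^2, eta = 0.204, G = 760 W/m^2
P = 1.95 * 0.204 * 760
P = 302.33 W

302.33


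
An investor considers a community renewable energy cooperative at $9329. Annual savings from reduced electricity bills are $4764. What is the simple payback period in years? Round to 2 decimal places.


Simple payback period = initial cost / annual savings
Payback = 9329 / 4764
Payback = 1.96 years

1.96


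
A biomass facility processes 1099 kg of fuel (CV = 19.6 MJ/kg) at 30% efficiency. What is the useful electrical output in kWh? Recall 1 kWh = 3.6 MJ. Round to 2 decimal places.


Total energy = mass * CV = 1099 * 19.6 = 21540.4 MJ
Useful energy = total * eta = 21540.4 * 0.3 = 6462.12 MJ
Convert to kWh: 6462.12 / 3.6
Useful energy = 1795.03 kWh

1795.03


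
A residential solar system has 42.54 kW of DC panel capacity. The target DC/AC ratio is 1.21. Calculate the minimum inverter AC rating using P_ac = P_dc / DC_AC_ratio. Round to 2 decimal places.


The inverter AC capacity is determined by the DC/AC ratio.
Given: P_dc = 42.54 kW, DC/AC ratio = 1.21
P_ac = P_dc / ratio = 42.54 / 1.21
P_ac = 35.16 kW

35.16


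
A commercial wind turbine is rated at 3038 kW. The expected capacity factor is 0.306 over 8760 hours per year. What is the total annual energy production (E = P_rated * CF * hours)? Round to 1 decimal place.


Annual energy = rated_kW * capacity_factor * hours_per_year
Given: P_rated = 3038 kW, CF = 0.306, hours = 8760
E = 3038 * 0.306 * 8760
E = 8143541.3 kWh

8143541.3


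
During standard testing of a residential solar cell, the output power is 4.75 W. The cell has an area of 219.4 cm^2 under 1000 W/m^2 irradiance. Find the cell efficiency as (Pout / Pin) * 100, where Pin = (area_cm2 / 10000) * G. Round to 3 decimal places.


First compute the input power:
  Pin = area_cm2 / 10000 * G = 219.4 / 10000 * 1000 = 21.94 W
Then compute efficiency:
  Efficiency = (Pout / Pin) * 100 = (4.75 / 21.94) * 100
  Efficiency = 21.650%

21.650


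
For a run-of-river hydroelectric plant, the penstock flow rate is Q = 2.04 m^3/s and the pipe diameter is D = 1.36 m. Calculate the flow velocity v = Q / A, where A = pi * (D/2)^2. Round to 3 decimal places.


Compute pipe cross-sectional area:
  A = pi * (D/2)^2 = pi * (1.36/2)^2 = 1.4527 m^2
Calculate velocity:
  v = Q / A = 2.04 / 1.4527
  v = 1.404 m/s

1.404


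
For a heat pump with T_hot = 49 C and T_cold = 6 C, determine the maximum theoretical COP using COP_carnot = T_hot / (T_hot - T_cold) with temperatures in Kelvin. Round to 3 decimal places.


Convert to Kelvin:
  T_hot = 49 + 273.15 = 322.15 K
  T_cold = 6 + 273.15 = 279.15 K
Apply Carnot COP formula:
  COP = T_hot_K / (T_hot_K - T_cold_K) = 322.15 / 43.0
  COP = 7.492

7.492


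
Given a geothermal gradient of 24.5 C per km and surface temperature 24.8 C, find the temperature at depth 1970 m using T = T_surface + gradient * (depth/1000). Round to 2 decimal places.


Convert depth to km: 1970 / 1000 = 1.97 km
Temperature increase = gradient * depth_km = 24.5 * 1.97 = 48.27 C
Temperature at depth = T_surface + delta_T = 24.8 + 48.27
T = 73.07 C

73.07


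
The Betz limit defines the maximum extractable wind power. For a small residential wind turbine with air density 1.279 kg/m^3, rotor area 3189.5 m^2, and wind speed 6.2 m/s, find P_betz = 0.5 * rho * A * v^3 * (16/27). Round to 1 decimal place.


The Betz coefficient Cp_max = 16/27 = 0.5926
v^3 = 6.2^3 = 238.328
P_betz = 0.5 * rho * A * v^3 * Cp_max
P_betz = 0.5 * 1.279 * 3189.5 * 238.328 * 0.5926
P_betz = 288067.6 W

288067.6


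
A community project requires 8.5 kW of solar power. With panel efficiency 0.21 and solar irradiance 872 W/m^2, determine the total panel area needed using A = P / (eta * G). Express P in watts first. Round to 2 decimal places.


Convert target power to watts: P = 8.5 * 1000 = 8500.0 W
Compute denominator: eta * G = 0.21 * 872 = 183.12
Required area A = P / (eta * G) = 8500.0 / 183.12
A = 46.42 m^2

46.42


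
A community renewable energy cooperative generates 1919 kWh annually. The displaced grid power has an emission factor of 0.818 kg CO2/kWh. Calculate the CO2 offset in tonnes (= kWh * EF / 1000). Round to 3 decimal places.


CO2 offset in kg = generation * emission_factor
CO2 offset = 1919 * 0.818 = 1569.74 kg
Convert to tonnes:
  CO2 offset = 1569.74 / 1000 = 1.570 tonnes

1.570


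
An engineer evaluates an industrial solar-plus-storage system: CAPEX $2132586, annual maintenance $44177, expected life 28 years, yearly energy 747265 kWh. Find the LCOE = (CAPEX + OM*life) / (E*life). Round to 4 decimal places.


Total cost = CAPEX + OM * lifetime = 2132586 + 44177 * 28 = 2132586 + 1236956 = 3369542
Total generation = annual * lifetime = 747265 * 28 = 20923420 kWh
LCOE = 3369542 / 20923420
LCOE = 0.1610 $/kWh

0.1610


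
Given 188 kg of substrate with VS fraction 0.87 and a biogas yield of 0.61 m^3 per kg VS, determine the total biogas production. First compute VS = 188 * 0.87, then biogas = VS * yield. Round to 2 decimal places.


Compute volatile solids:
  VS = mass * VS_fraction = 188 * 0.87 = 163.56 kg
Calculate biogas volume:
  Biogas = VS * specific_yield = 163.56 * 0.61
  Biogas = 99.77 m^3

99.77


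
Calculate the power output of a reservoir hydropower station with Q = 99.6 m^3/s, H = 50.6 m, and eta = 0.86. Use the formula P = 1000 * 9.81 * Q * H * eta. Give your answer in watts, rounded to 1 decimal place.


Apply the hydropower formula P = rho * g * Q * H * eta
rho * g = 1000 * 9.81 = 9810.0
P = 9810.0 * 99.6 * 50.6 * 0.86
P = 42518439.2 W

42518439.2


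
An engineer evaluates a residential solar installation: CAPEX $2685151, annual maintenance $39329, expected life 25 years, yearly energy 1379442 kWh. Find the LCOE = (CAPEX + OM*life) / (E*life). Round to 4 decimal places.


Total cost = CAPEX + OM * lifetime = 2685151 + 39329 * 25 = 2685151 + 983225 = 3668376
Total generation = annual * lifetime = 1379442 * 25 = 34486050 kWh
LCOE = 3668376 / 34486050
LCOE = 0.1064 $/kWh

0.1064


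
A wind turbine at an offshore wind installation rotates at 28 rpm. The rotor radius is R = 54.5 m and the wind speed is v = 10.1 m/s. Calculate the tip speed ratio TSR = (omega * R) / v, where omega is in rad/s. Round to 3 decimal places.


Convert rotational speed to rad/s:
  omega = 28 * 2 * pi / 60 = 2.9322 rad/s
Compute tip speed:
  v_tip = omega * R = 2.9322 * 54.5 = 159.802 m/s
Tip speed ratio:
  TSR = v_tip / v_wind = 159.802 / 10.1 = 15.822

15.822


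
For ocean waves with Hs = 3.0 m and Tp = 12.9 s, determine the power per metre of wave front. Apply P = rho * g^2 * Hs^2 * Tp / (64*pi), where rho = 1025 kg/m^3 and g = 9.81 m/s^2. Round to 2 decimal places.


Apply wave power formula:
  g^2 = 9.81^2 = 96.2361
  Hs^2 = 3.0^2 = 9.0
  Numerator = rho * g^2 * Hs^2 * Tp = 1025 * 96.2361 * 9.0 * 12.9 = 11452336.49
  Denominator = 64 * pi = 201.0619
  P = 11452336.49 / 201.0619 = 56959.25 W/m

56959.25


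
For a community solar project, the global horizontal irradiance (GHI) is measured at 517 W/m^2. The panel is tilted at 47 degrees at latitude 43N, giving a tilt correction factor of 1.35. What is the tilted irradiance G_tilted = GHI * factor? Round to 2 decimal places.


Identify the given values:
  GHI = 517 W/m^2, tilt correction factor = 1.35
Apply the formula G_tilted = GHI * factor:
  G_tilted = 517 * 1.35
  G_tilted = 697.95 W/m^2

697.95


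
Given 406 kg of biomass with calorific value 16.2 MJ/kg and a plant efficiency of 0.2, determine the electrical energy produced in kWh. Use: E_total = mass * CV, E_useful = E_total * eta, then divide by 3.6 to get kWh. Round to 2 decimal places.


Total energy = mass * CV = 406 * 16.2 = 6577.2 MJ
Useful energy = total * eta = 6577.2 * 0.2 = 1315.44 MJ
Convert to kWh: 1315.44 / 3.6
Useful energy = 365.40 kWh

365.40


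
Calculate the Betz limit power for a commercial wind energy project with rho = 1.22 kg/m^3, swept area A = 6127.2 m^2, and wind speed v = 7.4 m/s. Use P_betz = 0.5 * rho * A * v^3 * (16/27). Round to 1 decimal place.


The Betz coefficient Cp_max = 16/27 = 0.5926
v^3 = 7.4^3 = 405.224
P_betz = 0.5 * rho * A * v^3 * Cp_max
P_betz = 0.5 * 1.22 * 6127.2 * 405.224 * 0.5926
P_betz = 897518.2 W

897518.2


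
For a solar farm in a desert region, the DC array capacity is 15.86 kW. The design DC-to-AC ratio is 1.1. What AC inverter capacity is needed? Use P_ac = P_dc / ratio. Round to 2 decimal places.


The inverter AC capacity is determined by the DC/AC ratio.
Given: P_dc = 15.86 kW, DC/AC ratio = 1.1
P_ac = P_dc / ratio = 15.86 / 1.1
P_ac = 14.42 kW

14.42


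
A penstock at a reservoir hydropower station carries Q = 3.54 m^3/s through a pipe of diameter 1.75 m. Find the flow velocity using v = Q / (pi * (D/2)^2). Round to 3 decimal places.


Compute pipe cross-sectional area:
  A = pi * (D/2)^2 = pi * (1.75/2)^2 = 2.4053 m^2
Calculate velocity:
  v = Q / A = 3.54 / 2.4053
  v = 1.472 m/s

1.472


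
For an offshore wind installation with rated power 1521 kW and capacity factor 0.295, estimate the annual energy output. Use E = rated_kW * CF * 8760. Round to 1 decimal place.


Annual energy = rated_kW * capacity_factor * hours_per_year
Given: P_rated = 1521 kW, CF = 0.295, hours = 8760
E = 1521 * 0.295 * 8760
E = 3930568.2 kWh

3930568.2


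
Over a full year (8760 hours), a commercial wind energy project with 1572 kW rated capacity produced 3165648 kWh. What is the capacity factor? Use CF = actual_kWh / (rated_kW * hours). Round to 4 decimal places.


Capacity factor = actual output / maximum possible output
Maximum possible = rated * hours = 1572 * 8760 = 13770720 kWh
CF = 3165648 / 13770720
CF = 0.2299

0.2299


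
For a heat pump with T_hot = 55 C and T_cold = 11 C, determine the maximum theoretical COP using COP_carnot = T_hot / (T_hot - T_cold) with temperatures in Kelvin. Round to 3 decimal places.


Convert to Kelvin:
  T_hot = 55 + 273.15 = 328.15 K
  T_cold = 11 + 273.15 = 284.15 K
Apply Carnot COP formula:
  COP = T_hot_K / (T_hot_K - T_cold_K) = 328.15 / 44.0
  COP = 7.458

7.458


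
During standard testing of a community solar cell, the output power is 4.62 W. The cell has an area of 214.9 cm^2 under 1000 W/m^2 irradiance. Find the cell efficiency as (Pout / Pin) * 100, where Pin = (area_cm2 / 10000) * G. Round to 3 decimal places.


First compute the input power:
  Pin = area_cm2 / 10000 * G = 214.9 / 10000 * 1000 = 21.49 W
Then compute efficiency:
  Efficiency = (Pout / Pin) * 100 = (4.62 / 21.49) * 100
  Efficiency = 21.498%

21.498


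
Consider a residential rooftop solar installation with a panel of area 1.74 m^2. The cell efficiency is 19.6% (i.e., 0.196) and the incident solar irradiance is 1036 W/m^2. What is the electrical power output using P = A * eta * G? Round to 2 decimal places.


Use the solar power formula P = A * eta * G.
Given: A = 1.74 m^2, eta = 0.196, G = 1036 W/m^2
P = 1.74 * 0.196 * 1036
P = 353.32 W

353.32


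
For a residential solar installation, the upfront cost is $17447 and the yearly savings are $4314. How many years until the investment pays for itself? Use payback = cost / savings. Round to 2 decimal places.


Simple payback period = initial cost / annual savings
Payback = 17447 / 4314
Payback = 4.04 years

4.04


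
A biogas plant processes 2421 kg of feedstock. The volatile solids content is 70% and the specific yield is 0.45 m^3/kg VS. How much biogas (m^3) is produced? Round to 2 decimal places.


Compute volatile solids:
  VS = mass * VS_fraction = 2421 * 0.7 = 1694.7 kg
Calculate biogas volume:
  Biogas = VS * specific_yield = 1694.7 * 0.45
  Biogas = 762.62 m^3

762.62


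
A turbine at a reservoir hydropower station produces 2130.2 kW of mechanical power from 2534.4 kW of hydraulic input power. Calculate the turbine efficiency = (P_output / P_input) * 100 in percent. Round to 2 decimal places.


Turbine efficiency = (output power / input power) * 100
eta = (2130.2 / 2534.4) * 100
eta = 84.05%

84.05


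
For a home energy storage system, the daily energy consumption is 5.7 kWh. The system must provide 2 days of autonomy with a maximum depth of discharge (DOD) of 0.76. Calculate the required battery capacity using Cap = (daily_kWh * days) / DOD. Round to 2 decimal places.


Total energy needed = daily * days = 5.7 * 2 = 11.4 kWh
Account for depth of discharge:
  Cap = total_energy / DOD = 11.4 / 0.76
  Cap = 15.00 kWh

15.00


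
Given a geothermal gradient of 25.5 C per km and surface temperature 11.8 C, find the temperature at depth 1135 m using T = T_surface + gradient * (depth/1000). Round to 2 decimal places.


Convert depth to km: 1135 / 1000 = 1.135 km
Temperature increase = gradient * depth_km = 25.5 * 1.135 = 28.94 C
Temperature at depth = T_surface + delta_T = 11.8 + 28.94
T = 40.74 C

40.74


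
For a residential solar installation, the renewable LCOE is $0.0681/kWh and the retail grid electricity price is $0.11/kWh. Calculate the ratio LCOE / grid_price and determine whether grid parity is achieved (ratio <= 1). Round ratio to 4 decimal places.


Compare LCOE to grid price:
  LCOE = $0.0681/kWh, Grid price = $0.11/kWh
  Ratio = LCOE / grid_price = 0.0681 / 0.11 = 0.6191
  Grid parity achieved (ratio <= 1)? yes

0.6191


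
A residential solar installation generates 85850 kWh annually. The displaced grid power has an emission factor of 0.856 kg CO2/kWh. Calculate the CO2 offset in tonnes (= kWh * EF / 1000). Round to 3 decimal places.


CO2 offset in kg = generation * emission_factor
CO2 offset = 85850 * 0.856 = 73487.6 kg
Convert to tonnes:
  CO2 offset = 73487.6 / 1000 = 73.488 tonnes

73.488


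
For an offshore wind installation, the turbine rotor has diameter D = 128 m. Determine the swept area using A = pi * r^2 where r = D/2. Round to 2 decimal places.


Compute the rotor radius:
  r = D / 2 = 128 / 2 = 64.0 m
Calculate swept area:
  A = pi * r^2 = pi * 64.0^2
  A = 12867.96 m^2

12867.96


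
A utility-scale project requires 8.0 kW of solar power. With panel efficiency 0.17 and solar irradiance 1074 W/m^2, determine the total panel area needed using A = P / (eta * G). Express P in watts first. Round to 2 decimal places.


Convert target power to watts: P = 8.0 * 1000 = 8000.0 W
Compute denominator: eta * G = 0.17 * 1074 = 182.58
Required area A = P / (eta * G) = 8000.0 / 182.58
A = 43.82 m^2

43.82


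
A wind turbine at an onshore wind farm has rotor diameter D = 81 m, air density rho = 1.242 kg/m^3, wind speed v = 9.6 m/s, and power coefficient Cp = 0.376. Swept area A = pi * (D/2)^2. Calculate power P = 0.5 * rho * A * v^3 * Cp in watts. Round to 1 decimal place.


Step 1 -- Compute swept area:
  A = pi * (D/2)^2 = pi * (81/2)^2 = 5153.0 m^2
Step 2 -- Apply wind power equation:
  P = 0.5 * rho * A * v^3 * Cp
  v^3 = 9.6^3 = 884.736
  P = 0.5 * 1.242 * 5153.0 * 884.736 * 0.376
  P = 1064518.1 W

1064518.1


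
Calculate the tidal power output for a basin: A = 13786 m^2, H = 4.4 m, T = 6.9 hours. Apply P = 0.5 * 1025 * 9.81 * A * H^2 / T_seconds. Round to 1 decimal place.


Convert period to seconds: T = 6.9 * 3600 = 24840.0 s
H^2 = 4.4^2 = 19.36
P = 0.5 * rho * g * A * H^2 / T
P = 0.5 * 1025 * 9.81 * 13786 * 19.36 / 24840.0
P = 54020.0 W

54020.0


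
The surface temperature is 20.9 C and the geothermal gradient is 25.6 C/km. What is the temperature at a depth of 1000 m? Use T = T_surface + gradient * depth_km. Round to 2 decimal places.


Convert depth to km: 1000 / 1000 = 1.0 km
Temperature increase = gradient * depth_km = 25.6 * 1.0 = 25.6 C
Temperature at depth = T_surface + delta_T = 20.9 + 25.6
T = 46.50 C

46.50


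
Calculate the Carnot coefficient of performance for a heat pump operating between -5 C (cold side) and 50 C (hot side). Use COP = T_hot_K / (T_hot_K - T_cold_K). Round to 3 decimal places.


Convert to Kelvin:
  T_hot = 50 + 273.15 = 323.15 K
  T_cold = -5 + 273.15 = 268.15 K
Apply Carnot COP formula:
  COP = T_hot_K / (T_hot_K - T_cold_K) = 323.15 / 55.0
  COP = 5.875

5.875


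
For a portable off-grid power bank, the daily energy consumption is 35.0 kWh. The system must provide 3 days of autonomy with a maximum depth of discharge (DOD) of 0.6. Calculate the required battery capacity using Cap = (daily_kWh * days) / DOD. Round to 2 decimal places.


Total energy needed = daily * days = 35.0 * 3 = 105.0 kWh
Account for depth of discharge:
  Cap = total_energy / DOD = 105.0 / 0.6
  Cap = 175.00 kWh

175.00


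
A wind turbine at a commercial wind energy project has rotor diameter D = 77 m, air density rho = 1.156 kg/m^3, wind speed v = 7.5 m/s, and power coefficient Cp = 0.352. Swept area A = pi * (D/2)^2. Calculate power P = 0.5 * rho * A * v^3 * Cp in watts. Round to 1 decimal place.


Step 1 -- Compute swept area:
  A = pi * (D/2)^2 = pi * (77/2)^2 = 4656.63 m^2
Step 2 -- Apply wind power equation:
  P = 0.5 * rho * A * v^3 * Cp
  v^3 = 7.5^3 = 421.875
  P = 0.5 * 1.156 * 4656.63 * 421.875 * 0.352
  P = 399692.2 W

399692.2


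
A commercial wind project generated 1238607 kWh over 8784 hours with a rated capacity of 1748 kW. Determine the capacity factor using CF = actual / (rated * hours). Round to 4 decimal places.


Capacity factor = actual output / maximum possible output
Maximum possible = rated * hours = 1748 * 8784 = 15354432 kWh
CF = 1238607 / 15354432
CF = 0.0807

0.0807


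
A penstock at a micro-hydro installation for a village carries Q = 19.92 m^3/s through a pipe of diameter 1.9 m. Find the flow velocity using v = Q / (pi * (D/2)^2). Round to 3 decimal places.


Compute pipe cross-sectional area:
  A = pi * (D/2)^2 = pi * (1.9/2)^2 = 2.8353 m^2
Calculate velocity:
  v = Q / A = 19.92 / 2.8353
  v = 7.026 m/s

7.026


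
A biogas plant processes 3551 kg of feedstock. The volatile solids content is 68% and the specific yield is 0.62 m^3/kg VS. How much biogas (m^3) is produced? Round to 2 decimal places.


Compute volatile solids:
  VS = mass * VS_fraction = 3551 * 0.68 = 2414.68 kg
Calculate biogas volume:
  Biogas = VS * specific_yield = 2414.68 * 0.62
  Biogas = 1497.10 m^3

1497.10


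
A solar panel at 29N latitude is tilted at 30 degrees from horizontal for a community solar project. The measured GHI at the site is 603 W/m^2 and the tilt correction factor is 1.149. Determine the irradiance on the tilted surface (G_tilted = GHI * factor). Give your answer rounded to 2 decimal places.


Identify the given values:
  GHI = 603 W/m^2, tilt correction factor = 1.149
Apply the formula G_tilted = GHI * factor:
  G_tilted = 603 * 1.149
  G_tilted = 692.85 W/m^2

692.85


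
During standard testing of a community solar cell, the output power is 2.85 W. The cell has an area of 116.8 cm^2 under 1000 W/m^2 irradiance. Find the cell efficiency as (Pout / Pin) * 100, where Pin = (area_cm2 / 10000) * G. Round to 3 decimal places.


First compute the input power:
  Pin = area_cm2 / 10000 * G = 116.8 / 10000 * 1000 = 11.68 W
Then compute efficiency:
  Efficiency = (Pout / Pin) * 100 = (2.85 / 11.68) * 100
  Efficiency = 24.401%

24.401


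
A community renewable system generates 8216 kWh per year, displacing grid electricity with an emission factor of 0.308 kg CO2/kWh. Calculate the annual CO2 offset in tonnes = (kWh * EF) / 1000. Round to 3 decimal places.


CO2 offset in kg = generation * emission_factor
CO2 offset = 8216 * 0.308 = 2530.53 kg
Convert to tonnes:
  CO2 offset = 2530.53 / 1000 = 2.531 tonnes

2.531


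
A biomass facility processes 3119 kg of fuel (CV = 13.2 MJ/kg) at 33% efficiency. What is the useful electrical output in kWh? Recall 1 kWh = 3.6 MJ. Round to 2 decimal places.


Total energy = mass * CV = 3119 * 13.2 = 41170.8 MJ
Useful energy = total * eta = 41170.8 * 0.33 = 13586.36 MJ
Convert to kWh: 13586.36 / 3.6
Useful energy = 3773.99 kWh

3773.99


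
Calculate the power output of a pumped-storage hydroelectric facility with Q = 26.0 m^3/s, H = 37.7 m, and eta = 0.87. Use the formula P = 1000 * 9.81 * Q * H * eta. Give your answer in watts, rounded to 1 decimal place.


Apply the hydropower formula P = rho * g * Q * H * eta
rho * g = 1000 * 9.81 = 9810.0
P = 9810.0 * 26.0 * 37.7 * 0.87
P = 8365712.9 W

8365712.9


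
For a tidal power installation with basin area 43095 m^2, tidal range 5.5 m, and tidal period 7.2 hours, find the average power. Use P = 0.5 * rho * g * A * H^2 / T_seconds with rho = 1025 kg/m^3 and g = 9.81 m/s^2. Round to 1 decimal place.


Convert period to seconds: T = 7.2 * 3600 = 25920.0 s
H^2 = 5.5^2 = 30.25
P = 0.5 * rho * g * A * H^2 / T
P = 0.5 * 1025 * 9.81 * 43095 * 30.25 / 25920.0
P = 252860.0 W

252860.0


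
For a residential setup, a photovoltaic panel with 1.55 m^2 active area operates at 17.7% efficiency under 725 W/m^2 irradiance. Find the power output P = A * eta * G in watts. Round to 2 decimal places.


Use the solar power formula P = A * eta * G.
Given: A = 1.55 m^2, eta = 0.177, G = 725 W/m^2
P = 1.55 * 0.177 * 725
P = 198.90 W

198.90


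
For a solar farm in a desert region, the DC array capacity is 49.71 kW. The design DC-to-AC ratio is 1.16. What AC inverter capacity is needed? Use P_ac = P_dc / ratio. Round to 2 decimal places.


The inverter AC capacity is determined by the DC/AC ratio.
Given: P_dc = 49.71 kW, DC/AC ratio = 1.16
P_ac = P_dc / ratio = 49.71 / 1.16
P_ac = 42.85 kW

42.85


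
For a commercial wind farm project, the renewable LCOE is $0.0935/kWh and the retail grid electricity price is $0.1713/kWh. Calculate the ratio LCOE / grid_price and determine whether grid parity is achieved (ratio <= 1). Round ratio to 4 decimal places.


Compare LCOE to grid price:
  LCOE = $0.0935/kWh, Grid price = $0.1713/kWh
  Ratio = LCOE / grid_price = 0.0935 / 0.1713 = 0.5458
  Grid parity achieved (ratio <= 1)? yes

0.5458


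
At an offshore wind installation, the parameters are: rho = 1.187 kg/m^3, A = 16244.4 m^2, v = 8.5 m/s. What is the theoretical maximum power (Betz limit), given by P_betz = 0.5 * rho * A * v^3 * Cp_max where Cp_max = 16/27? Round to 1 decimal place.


The Betz coefficient Cp_max = 16/27 = 0.5926
v^3 = 8.5^3 = 614.125
P_betz = 0.5 * rho * A * v^3 * Cp_max
P_betz = 0.5 * 1.187 * 16244.4 * 614.125 * 0.5926
P_betz = 3508628.6 W

3508628.6


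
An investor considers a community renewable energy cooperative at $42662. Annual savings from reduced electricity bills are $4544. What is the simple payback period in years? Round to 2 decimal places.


Simple payback period = initial cost / annual savings
Payback = 42662 / 4544
Payback = 9.39 years

9.39


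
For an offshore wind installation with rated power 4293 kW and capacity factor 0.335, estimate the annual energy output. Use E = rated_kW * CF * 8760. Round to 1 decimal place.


Annual energy = rated_kW * capacity_factor * hours_per_year
Given: P_rated = 4293 kW, CF = 0.335, hours = 8760
E = 4293 * 0.335 * 8760
E = 12598237.8 kWh

12598237.8


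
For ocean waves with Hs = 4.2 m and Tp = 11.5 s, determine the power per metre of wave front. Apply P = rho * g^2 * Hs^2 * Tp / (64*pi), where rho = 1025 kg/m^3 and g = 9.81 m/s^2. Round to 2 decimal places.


Apply wave power formula:
  g^2 = 9.81^2 = 96.2361
  Hs^2 = 4.2^2 = 17.64
  Numerator = rho * g^2 * Hs^2 * Tp = 1025 * 96.2361 * 17.64 * 11.5 = 20010516.63
  Denominator = 64 * pi = 201.0619
  P = 20010516.63 / 201.0619 = 99524.14 W/m

99524.14


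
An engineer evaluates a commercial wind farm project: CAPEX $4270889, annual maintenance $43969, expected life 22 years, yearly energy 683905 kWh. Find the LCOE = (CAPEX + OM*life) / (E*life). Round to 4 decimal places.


Total cost = CAPEX + OM * lifetime = 4270889 + 43969 * 22 = 4270889 + 967318 = 5238207
Total generation = annual * lifetime = 683905 * 22 = 15045910 kWh
LCOE = 5238207 / 15045910
LCOE = 0.3481 $/kWh

0.3481


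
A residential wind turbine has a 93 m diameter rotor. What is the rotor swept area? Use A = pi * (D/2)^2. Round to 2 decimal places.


Compute the rotor radius:
  r = D / 2 = 93 / 2 = 46.5 m
Calculate swept area:
  A = pi * r^2 = pi * 46.5^2
  A = 6792.91 m^2

6792.91
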